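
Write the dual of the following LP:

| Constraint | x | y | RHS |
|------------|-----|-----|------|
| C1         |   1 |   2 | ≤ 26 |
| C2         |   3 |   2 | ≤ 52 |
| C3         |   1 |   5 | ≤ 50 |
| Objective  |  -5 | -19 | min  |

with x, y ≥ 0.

Primal min cᵀx s.t. Ax ≤ b, x ≥ 0  →  Dual max −bᵀy s.t. Aᵀy ≥ −c, y ≥ 0.

Maximize: z = -26y1 - 52y2 - 50y3

Subject to:
  y1 + 3y2 + y3 ≥ 5
  2y1 + 2y2 + 5y3 ≥ 19
  y1, y2, y3 ≥ 0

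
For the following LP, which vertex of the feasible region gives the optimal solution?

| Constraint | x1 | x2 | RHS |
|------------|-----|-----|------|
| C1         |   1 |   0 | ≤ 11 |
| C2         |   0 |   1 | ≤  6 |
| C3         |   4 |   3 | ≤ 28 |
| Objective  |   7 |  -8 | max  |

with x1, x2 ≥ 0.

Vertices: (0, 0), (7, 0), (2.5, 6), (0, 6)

Evaluate the objective at each vertex of the feasible region:
  z(0, 0) = 0
  z(7, 0) = 49  ←
  z(2.5, 6) = -30.5
  z(0, 6) = -48
The maximum is at x1 = 7, x2 = 0.

(7, 0)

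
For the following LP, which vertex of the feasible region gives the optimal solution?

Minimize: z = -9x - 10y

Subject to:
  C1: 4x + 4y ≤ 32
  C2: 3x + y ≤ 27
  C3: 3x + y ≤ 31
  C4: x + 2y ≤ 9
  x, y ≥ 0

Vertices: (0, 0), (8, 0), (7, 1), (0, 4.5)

Evaluate the objective at each vertex of the feasible region:
  z(0, 0) = 0
  z(8, 0) = -72
  z(7, 1) = -73  ←
  z(0, 4.5) = -45
The minimum is at x = 7, y = 1.

(7, 1)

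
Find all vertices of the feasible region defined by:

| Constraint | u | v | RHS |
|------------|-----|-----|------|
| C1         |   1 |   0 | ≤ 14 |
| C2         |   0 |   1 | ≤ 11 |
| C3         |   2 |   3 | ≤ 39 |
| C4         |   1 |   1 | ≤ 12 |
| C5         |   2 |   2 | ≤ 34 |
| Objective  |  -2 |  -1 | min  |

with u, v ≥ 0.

(0, 0), (12, 0), (1, 11), (0, 11)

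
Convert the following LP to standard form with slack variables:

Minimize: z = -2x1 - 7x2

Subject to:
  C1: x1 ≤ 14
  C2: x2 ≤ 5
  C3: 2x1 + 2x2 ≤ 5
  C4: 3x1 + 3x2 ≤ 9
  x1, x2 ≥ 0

min z = -2x1 - 7x2

s.t.
  x1 + s1 = 14
  x2 + s2 = 5
  2x1 + 2x2 + s3 = 5
  3x1 + 3x2 + s4 = 9
  x1, x2, s1, s2, s3, s4 ≥ 0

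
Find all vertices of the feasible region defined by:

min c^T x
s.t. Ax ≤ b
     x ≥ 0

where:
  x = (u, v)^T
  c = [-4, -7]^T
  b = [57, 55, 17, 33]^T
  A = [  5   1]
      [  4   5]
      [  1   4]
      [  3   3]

(0, 0), (11, 0), (9, 2), (0, 4.25)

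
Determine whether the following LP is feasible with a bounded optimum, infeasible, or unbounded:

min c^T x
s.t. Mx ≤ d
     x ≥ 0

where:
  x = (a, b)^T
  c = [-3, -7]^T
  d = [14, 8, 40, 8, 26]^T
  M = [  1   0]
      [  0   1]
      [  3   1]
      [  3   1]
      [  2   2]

Feasible with a bounded optimal solution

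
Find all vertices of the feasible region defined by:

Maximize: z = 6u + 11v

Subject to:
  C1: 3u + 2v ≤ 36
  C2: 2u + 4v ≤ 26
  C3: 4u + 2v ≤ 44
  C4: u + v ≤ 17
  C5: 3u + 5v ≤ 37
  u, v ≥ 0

(0, 0), (11, 0), (10.43, 1.143), (9, 2), (0, 6.5)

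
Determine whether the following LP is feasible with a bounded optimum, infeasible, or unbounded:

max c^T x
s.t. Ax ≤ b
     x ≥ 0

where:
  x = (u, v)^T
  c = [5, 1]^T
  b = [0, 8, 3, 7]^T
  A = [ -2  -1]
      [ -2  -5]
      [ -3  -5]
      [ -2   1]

Unbounded (objective can increase without bound)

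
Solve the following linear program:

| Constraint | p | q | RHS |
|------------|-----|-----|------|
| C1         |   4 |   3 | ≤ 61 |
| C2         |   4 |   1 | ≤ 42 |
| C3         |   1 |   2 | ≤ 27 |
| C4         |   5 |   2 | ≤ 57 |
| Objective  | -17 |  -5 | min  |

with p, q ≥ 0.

Evaluate the objective at each vertex of the feasible region:
  z(0, 0) = 0
  z(10.5, 0) = -178.5
  z(9, 6) = -183  ←
  z(7.5, 9.75) = -176.2
  z(0, 13.5) = -67.5
The minimum is at p = 9, q = 6.

p = 9, q = 6, z = -183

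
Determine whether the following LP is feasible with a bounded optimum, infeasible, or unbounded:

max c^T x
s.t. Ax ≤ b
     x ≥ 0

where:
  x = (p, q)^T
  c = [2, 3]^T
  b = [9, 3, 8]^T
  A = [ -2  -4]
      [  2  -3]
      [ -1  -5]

Unbounded (objective can increase without bound)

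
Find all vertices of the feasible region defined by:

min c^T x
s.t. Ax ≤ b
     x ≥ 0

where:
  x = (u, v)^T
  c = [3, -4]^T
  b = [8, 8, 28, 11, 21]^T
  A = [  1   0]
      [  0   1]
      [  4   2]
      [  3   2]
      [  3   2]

(0, 0), (3.667, 0), (0, 5.5)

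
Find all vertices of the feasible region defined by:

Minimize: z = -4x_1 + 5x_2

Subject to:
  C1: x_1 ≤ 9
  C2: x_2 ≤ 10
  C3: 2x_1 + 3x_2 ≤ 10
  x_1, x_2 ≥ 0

(0, 0), (5, 0), (0, 3.333)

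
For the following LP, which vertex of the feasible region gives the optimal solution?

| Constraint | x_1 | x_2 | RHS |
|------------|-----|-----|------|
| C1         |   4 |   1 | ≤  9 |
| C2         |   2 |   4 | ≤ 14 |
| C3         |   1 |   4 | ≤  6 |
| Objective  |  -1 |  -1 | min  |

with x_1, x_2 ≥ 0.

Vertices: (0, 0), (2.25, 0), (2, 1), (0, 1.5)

Evaluate the objective at each vertex of the feasible region:
  z(0, 0) = 0
  z(2.25, 0) = -2.25
  z(2, 1) = -3  ←
  z(0, 1.5) = -1.5
The minimum is at x_1 = 2, x_2 = 1.

(2, 1)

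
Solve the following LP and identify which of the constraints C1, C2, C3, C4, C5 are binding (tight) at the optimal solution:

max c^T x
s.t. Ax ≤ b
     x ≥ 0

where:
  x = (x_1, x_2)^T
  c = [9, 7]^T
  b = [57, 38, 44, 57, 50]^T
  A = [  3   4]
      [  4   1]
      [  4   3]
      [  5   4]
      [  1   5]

At x_1 = 5, x_2 = 8, compute slack b - a·x for each constraint:
  C1: 57 − 47 = 10  (slack)
  C2: 38 − 28 = 10  (slack)
  C3: 44 − 44 = 0  (binding)
  C4: 57 − 57 = 0  (binding)
  C5: 50 − 45 = 5  (slack)

Optimal: x_1 = 5, x_2 = 8
Binding: C3, C4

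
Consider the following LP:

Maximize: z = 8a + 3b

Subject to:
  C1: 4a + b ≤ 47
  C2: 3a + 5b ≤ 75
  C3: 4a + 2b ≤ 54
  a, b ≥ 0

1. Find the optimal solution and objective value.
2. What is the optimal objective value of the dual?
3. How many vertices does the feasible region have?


1. a = 10, b = 7, z = 101
2. 101
3. 5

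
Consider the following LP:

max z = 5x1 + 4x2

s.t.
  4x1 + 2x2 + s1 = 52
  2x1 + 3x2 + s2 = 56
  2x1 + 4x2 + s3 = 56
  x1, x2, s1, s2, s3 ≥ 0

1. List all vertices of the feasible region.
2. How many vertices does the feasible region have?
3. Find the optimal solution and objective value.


1. (0, 0), (13, 0), (8, 10), (0, 14)
2. 4
3. x1 = 8, x2 = 10, z = 80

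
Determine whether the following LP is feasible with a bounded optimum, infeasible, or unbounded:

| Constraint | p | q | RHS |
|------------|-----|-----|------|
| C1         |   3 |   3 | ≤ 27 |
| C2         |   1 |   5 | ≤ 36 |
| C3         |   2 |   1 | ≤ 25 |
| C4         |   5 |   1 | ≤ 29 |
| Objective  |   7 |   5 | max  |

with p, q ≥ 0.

Feasible with a bounded optimal solution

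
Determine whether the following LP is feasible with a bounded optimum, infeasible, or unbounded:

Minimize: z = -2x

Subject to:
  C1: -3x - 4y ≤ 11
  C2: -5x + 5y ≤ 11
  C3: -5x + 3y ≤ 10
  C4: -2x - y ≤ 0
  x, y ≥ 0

Unbounded (objective can decrease without bound)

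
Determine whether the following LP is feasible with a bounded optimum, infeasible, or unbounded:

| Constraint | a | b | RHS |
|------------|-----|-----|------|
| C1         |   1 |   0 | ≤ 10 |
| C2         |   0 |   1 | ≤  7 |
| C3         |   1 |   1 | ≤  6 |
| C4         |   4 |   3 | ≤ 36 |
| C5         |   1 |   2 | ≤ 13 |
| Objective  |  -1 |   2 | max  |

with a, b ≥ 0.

Feasible with a bounded optimal solution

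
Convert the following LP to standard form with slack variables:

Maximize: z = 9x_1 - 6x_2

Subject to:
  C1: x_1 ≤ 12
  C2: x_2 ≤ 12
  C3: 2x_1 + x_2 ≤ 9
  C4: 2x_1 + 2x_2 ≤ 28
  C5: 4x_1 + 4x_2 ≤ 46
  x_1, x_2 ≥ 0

max z = 9x_1 - 6x_2

s.t.
  x_1 + s1 = 12
  x_2 + s2 = 12
  2x_1 + x_2 + s3 = 9
  2x_1 + 2x_2 + s4 = 28
  4x_1 + 4x_2 + s5 = 46
  x_1, x_2, s1, s2, s3, s4, s5 ≥ 0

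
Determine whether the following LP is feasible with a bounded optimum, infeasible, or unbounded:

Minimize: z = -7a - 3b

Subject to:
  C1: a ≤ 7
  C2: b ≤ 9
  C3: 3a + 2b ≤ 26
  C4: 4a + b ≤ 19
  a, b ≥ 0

Feasible with a bounded optimal solution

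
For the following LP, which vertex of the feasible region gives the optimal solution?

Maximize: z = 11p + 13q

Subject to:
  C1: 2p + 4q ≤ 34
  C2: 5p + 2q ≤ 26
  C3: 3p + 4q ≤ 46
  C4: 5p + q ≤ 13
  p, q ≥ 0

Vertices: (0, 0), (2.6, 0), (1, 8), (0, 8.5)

Evaluate the objective at each vertex of the feasible region:
  z(0, 0) = 0
  z(2.6, 0) = 28.6
  z(1, 8) = 115  ←
  z(0, 8.5) = 110.5
The maximum is at p = 1, q = 8.

(1, 8)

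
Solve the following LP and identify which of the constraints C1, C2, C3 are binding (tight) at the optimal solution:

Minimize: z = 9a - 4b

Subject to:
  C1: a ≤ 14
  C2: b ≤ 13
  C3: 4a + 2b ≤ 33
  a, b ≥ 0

At a = 0, b = 13, compute slack b - a·x for each constraint:
  C1: 14 − 0 = 14  (slack)
  C2: 13 − 13 = 0  (binding)
  C3: 33 − 26 = 7  (slack)

Optimal: a = 0, b = 13
Binding: C2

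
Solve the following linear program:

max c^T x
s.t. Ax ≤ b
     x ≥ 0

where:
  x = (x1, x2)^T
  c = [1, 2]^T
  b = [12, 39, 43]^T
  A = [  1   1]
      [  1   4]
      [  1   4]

Evaluate the objective at each vertex of the feasible region:
  z(0, 0) = 0
  z(12, 0) = 12
  z(3, 9) = 21  ←
  z(0, 9.75) = 19.5
The maximum is at x1 = 3, x2 = 9.

x1 = 3, x2 = 9, z = 21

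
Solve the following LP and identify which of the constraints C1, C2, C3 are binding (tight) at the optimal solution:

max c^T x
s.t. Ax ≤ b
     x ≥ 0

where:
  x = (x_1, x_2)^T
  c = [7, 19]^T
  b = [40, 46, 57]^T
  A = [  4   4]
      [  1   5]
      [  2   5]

At x_1 = 1, x_2 = 9, compute slack b - a·x for each constraint:
  C1: 40 − 40 = 0  (binding)
  C2: 46 − 46 = 0  (binding)
  C3: 57 − 47 = 10  (slack)

Optimal: x_1 = 1, x_2 = 9
Binding: C1, C2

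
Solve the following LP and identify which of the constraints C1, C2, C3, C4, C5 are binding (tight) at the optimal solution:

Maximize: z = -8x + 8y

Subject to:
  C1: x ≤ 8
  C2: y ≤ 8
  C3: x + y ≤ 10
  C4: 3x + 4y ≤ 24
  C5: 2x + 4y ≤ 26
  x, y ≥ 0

At x = 0, y = 6, compute slack b - a·x for each constraint:
  C1: 8 − 0 = 8  (slack)
  C2: 8 − 6 = 2  (slack)
  C3: 10 − 6 = 4  (slack)
  C4: 24 − 24 = 0  (binding)
  C5: 26 − 24 = 2  (slack)

Optimal: x = 0, y = 6
Binding: C4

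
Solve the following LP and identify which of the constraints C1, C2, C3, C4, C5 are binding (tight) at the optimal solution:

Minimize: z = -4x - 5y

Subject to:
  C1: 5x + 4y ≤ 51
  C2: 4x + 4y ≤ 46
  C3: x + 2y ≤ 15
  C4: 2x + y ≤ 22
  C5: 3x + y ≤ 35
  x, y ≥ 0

At x = 7, y = 4, compute slack b - a·x for each constraint:
  C1: 51 − 51 = 0  (binding)
  C2: 46 − 44 = 2  (slack)
  C3: 15 − 15 = 0  (binding)
  C4: 22 − 18 = 4  (slack)
  C5: 35 − 25 = 10  (slack)

Optimal: x = 7, y = 4
Binding: C1, C3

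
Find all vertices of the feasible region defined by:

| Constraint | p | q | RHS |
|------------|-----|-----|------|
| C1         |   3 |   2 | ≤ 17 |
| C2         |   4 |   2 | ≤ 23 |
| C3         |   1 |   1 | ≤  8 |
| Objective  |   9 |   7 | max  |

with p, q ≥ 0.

(0, 0), (5.667, 0), (1, 7), (0, 8)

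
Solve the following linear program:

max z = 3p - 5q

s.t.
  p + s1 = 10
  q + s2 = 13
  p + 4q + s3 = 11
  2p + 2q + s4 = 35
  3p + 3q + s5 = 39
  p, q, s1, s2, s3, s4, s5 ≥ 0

Evaluate the objective at each vertex of the feasible region:
  z(0, 0) = 0
  z(10, 0) = 30  ←
  z(10, 0.25) = 28.75
  z(0, 2.75) = -13.75
The maximum is at p = 10, q = 0.

p = 10, q = 0, z = 30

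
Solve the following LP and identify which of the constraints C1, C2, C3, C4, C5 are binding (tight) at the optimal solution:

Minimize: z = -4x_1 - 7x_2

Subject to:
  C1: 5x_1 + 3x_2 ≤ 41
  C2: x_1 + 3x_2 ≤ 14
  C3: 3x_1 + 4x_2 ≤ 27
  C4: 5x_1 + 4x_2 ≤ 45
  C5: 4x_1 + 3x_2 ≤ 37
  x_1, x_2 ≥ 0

At x_1 = 5, x_2 = 3, compute slack b - a·x for each constraint:
  C1: 41 − 34 = 7  (slack)
  C2: 14 − 14 = 0  (binding)
  C3: 27 − 27 = 0  (binding)
  C4: 45 − 37 = 8  (slack)
  C5: 37 − 29 = 8  (slack)

Optimal: x_1 = 5, x_2 = 3
Binding: C2, C3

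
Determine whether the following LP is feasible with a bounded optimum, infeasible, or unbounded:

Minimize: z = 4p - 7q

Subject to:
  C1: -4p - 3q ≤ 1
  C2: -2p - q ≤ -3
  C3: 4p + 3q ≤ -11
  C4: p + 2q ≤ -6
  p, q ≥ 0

Infeasible (no feasible solution exists)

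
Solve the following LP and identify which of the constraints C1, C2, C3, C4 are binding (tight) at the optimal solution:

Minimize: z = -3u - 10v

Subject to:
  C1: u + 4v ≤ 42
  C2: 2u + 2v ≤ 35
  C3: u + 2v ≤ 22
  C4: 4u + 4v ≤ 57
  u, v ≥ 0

At u = 2, v = 10, compute slack b - a·x for each constraint:
  C1: 42 − 42 = 0  (binding)
  C2: 35 − 24 = 11  (slack)
  C3: 22 − 22 = 0  (binding)
  C4: 57 − 48 = 9  (slack)

Optimal: u = 2, v = 10
Binding: C1, C3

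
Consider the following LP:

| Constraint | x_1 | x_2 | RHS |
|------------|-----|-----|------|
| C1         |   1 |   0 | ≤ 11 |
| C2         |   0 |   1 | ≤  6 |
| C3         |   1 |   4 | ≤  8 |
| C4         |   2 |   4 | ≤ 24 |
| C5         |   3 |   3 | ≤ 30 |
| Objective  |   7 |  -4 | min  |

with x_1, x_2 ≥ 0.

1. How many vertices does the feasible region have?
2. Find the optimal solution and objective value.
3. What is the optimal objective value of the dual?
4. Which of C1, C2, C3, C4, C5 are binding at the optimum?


1. 3
2. x_1 = 0, x_2 = 2, z = -8
3. -8
4. C3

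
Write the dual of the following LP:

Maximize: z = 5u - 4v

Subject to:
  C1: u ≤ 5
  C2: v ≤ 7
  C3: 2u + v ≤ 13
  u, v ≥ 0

Primal max cᵀx s.t. Ax ≤ b, x ≥ 0  →  Dual min bᵀy s.t. Aᵀy ≥ c, y ≥ 0.

Minimize: z = 5y1 + 7y2 + 13y3

Subject to:
  y1 + 2y3 ≥ 5
  y2 + y3 ≥ -4
  y1, y2, y3 ≥ 0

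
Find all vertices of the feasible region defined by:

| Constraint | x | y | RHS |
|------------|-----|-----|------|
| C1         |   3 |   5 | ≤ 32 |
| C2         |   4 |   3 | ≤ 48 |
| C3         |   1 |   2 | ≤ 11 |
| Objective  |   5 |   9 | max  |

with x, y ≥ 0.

(0, 0), (10.67, 0), (9, 1), (0, 5.5)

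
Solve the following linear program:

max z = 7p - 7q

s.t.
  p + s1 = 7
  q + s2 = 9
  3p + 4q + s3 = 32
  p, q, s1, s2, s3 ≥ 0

Evaluate the objective at each vertex of the feasible region:
  z(0, 0) = 0
  z(7, 0) = 49  ←
  z(7, 2.75) = 29.75
  z(0, 8) = -56
The maximum is at p = 7, q = 0.

p = 7, q = 0, z = 49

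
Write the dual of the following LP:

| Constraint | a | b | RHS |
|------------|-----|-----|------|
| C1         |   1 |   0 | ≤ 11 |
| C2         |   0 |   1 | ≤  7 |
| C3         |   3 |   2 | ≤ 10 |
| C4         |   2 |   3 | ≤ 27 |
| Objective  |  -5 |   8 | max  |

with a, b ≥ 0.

Primal max cᵀx s.t. Ax ≤ b, x ≥ 0  →  Dual min bᵀy s.t. Aᵀy ≥ c, y ≥ 0.

Minimize: z = 11y1 + 7y2 + 10y3 + 27y4

Subject to:
  y1 + 3y3 + 2y4 ≥ -5
  y2 + 2y3 + 3y4 ≥ 8
  y1, y2, y3, y4 ≥ 0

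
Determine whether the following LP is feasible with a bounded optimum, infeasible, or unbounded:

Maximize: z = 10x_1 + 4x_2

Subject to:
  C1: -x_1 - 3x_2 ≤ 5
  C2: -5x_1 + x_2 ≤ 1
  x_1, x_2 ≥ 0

Unbounded (objective can increase without bound)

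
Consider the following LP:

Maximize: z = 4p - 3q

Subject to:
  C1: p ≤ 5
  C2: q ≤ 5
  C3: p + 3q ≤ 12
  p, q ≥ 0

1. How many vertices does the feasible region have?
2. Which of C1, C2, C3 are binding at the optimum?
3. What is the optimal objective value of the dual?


1. 4
2. C1
3. 20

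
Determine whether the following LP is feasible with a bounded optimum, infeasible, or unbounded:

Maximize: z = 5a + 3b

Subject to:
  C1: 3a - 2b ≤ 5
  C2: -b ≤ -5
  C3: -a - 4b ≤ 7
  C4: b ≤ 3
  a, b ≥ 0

Infeasible (no feasible solution exists)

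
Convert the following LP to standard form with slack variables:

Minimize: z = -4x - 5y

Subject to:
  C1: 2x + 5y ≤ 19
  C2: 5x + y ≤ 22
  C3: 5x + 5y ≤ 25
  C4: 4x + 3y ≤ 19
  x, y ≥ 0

min z = -4x - 5y

s.t.
  2x + 5y + s1 = 19
  5x + y + s2 = 22
  5x + 5y + s3 = 25
  4x + 3y + s4 = 19
  x, y, s1, s2, s3, s4 ≥ 0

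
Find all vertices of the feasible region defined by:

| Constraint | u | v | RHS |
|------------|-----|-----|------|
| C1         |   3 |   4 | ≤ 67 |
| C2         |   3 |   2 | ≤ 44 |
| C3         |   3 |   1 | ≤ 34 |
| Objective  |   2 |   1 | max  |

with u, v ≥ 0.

(0, 0), (11.33, 0), (8, 10), (7, 11.5), (0, 16.75)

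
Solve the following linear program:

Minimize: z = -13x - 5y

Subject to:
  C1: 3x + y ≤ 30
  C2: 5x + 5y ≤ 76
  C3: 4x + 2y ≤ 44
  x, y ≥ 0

Evaluate the objective at each vertex of the feasible region:
  z(0, 0) = 0
  z(10, 0) = -130
  z(8, 6) = -134  ←
  z(6.8, 8.4) = -130.4
  z(0, 15.2) = -76
The minimum is at x = 8, y = 6.

x = 8, y = 6, z = -134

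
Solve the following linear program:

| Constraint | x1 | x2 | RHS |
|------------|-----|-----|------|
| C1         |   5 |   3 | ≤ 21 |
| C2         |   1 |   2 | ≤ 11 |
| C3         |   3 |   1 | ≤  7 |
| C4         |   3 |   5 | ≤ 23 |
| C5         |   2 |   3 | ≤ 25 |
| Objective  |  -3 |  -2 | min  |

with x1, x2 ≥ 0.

Evaluate the objective at each vertex of the feasible region:
  z(0, 0) = 0
  z(2.333, 0) = -7
  z(1, 4) = -11  ←
  z(0, 4.6) = -9.2
The minimum is at x1 = 1, x2 = 4.

x1 = 1, x2 = 4, z = -11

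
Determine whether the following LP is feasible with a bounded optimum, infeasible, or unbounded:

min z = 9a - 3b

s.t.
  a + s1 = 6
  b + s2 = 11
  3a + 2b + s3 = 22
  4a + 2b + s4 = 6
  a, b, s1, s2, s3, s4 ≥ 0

Feasible with a bounded optimal solution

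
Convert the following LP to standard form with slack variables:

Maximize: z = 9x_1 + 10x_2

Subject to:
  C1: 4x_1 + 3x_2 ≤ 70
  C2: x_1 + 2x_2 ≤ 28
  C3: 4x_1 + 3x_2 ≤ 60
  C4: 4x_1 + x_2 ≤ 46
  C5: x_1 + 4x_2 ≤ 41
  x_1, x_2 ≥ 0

max z = 9x_1 + 10x_2

s.t.
  4x_1 + 3x_2 + s1 = 70
  x_1 + 2x_2 + s2 = 28
  4x_1 + 3x_2 + s3 = 60
  4x_1 + x_2 + s4 = 46
  x_1 + 4x_2 + s5 = 41
  x_1, x_2, s1, s2, s3, s4, s5 ≥ 0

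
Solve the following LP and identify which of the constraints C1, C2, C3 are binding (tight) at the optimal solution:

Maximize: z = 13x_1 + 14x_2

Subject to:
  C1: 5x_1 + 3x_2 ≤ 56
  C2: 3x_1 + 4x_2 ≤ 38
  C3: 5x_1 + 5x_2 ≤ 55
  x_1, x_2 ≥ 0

At x_1 = 6, x_2 = 5, compute slack b - a·x for each constraint:
  C1: 56 − 45 = 11  (slack)
  C2: 38 − 38 = 0  (binding)
  C3: 55 − 55 = 0  (binding)

Optimal: x_1 = 6, x_2 = 5
Binding: C2, C3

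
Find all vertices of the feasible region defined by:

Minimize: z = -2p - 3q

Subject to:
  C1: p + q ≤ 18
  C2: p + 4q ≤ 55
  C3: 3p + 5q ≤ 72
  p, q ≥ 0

(0, 0), (18, 0), (9, 9), (1.857, 13.29), (0, 13.75)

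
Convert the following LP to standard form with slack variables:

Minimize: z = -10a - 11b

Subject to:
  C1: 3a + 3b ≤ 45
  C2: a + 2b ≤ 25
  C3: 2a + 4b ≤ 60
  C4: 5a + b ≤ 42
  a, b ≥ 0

min z = -10a - 11b

s.t.
  3a + 3b + s1 = 45
  a + 2b + s2 = 25
  2a + 4b + s3 = 60
  5a + b + s4 = 42
  a, b, s1, s2, s3, s4 ≥ 0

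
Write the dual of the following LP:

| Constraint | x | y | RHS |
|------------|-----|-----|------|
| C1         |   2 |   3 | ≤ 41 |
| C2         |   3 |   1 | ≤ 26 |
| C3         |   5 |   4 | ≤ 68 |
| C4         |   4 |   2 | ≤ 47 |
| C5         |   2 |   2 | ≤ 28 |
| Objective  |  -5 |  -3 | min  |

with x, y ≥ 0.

Primal min cᵀx s.t. Ax ≤ b, x ≥ 0  →  Dual max −bᵀy s.t. Aᵀy ≥ −c, y ≥ 0.

Maximize: z = -41y1 - 26y2 - 68y3 - 47y4 - 28y5

Subject to:
  2y1 + 3y2 + 5y3 + 4y4 + 2y5 ≥ 5
  3y1 + y2 + 4y3 + 2y4 + 2y5 ≥ 3
  y1, y2, y3, y4, y5 ≥ 0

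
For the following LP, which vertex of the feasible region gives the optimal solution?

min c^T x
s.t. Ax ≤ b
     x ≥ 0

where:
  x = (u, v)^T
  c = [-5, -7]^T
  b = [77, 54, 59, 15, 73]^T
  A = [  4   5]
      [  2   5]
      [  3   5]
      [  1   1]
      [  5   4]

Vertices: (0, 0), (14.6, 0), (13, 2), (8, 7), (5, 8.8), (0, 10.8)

Evaluate the objective at each vertex of the feasible region:
  z(0, 0) = 0
  z(14.6, 0) = -73
  z(13, 2) = -79
  z(8, 7) = -89  ←
  z(5, 8.8) = -86.6
  z(0, 10.8) = -75.6
The minimum is at u = 8, v = 7.

(8, 7)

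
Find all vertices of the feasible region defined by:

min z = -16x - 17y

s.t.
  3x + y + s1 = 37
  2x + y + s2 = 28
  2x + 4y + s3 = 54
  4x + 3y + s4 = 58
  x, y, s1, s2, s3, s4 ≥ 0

(0, 0), (12.33, 0), (10.6, 5.2), (7, 10), (0, 13.5)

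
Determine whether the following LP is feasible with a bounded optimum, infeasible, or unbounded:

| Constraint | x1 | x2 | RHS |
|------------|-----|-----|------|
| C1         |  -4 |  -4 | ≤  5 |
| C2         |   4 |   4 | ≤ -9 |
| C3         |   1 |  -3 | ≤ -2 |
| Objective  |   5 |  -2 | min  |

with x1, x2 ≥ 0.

Infeasible (no feasible solution exists)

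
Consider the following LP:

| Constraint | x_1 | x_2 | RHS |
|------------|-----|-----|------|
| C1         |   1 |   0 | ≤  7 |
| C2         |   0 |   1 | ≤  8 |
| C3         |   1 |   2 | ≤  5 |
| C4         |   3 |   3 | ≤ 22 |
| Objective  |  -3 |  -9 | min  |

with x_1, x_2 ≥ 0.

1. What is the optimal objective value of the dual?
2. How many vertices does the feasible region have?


1. -22.5
2. 3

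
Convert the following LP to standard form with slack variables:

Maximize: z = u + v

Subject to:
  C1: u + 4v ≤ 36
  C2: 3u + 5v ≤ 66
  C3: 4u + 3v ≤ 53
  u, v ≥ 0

max z = u + v

s.t.
  u + 4v + s1 = 36
  3u + 5v + s2 = 66
  4u + 3v + s3 = 53
  u, v, s1, s2, s3 ≥ 0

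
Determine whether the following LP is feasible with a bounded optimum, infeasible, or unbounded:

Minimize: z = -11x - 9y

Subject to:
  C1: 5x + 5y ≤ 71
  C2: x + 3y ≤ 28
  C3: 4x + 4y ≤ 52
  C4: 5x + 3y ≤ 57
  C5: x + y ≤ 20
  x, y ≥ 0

Feasible with a bounded optimal solution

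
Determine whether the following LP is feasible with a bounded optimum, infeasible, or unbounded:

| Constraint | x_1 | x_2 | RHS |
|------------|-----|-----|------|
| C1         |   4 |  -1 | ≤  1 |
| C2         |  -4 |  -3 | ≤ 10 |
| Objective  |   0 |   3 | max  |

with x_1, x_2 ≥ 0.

Unbounded (objective can increase without bound)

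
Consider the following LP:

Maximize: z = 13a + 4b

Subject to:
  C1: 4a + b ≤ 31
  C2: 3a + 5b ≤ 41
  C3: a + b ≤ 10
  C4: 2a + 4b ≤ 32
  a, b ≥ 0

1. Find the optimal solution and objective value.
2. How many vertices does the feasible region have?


1. a = 7, b = 3, z = 103
2. 6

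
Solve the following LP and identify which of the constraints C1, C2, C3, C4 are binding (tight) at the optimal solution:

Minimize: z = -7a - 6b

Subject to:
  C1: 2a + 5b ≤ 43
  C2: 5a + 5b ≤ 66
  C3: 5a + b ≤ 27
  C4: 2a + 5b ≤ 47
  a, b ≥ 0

At a = 4, b = 7, compute slack b - a·x for each constraint:
  C1: 43 − 43 = 0  (binding)
  C2: 66 − 55 = 11  (slack)
  C3: 27 − 27 = 0  (binding)
  C4: 47 − 43 = 4  (slack)

Optimal: a = 4, b = 7
Binding: C1, C3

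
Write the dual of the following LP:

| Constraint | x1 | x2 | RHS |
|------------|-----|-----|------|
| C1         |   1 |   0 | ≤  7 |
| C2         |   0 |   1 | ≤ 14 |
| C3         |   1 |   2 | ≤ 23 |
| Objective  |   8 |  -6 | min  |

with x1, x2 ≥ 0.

Primal min cᵀx s.t. Ax ≤ b, x ≥ 0  →  Dual max −bᵀy s.t. Aᵀy ≥ −c, y ≥ 0.

Maximize: z = -7y1 - 14y2 - 23y3

Subject to:
  y1 + y3 ≥ -8
  y2 + 2y3 ≥ 6
  y1, y2, y3 ≥ 0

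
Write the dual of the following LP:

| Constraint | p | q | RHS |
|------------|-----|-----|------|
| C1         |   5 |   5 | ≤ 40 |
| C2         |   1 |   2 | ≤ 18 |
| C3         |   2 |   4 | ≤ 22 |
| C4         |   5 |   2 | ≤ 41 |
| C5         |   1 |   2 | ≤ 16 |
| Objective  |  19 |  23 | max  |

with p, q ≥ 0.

Primal max cᵀx s.t. Ax ≤ b, x ≥ 0  →  Dual min bᵀy s.t. Aᵀy ≥ c, y ≥ 0.

Minimize: z = 40y1 + 18y2 + 22y3 + 41y4 + 16y5

Subject to:
  5y1 + y2 + 2y3 + 5y4 + y5 ≥ 19
  5y1 + 2y2 + 4y3 + 2y4 + 2y5 ≥ 23
  y1, y2, y3, y4, y5 ≥ 0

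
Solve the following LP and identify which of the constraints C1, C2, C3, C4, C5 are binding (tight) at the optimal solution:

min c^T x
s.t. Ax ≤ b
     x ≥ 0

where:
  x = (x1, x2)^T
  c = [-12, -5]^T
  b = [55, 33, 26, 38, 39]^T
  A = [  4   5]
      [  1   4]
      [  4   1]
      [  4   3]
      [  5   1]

At x1 = 5, x2 = 6, compute slack b - a·x for each constraint:
  C1: 55 − 50 = 5  (slack)
  C2: 33 − 29 = 4  (slack)
  C3: 26 − 26 = 0  (binding)
  C4: 38 − 38 = 0  (binding)
  C5: 39 − 31 = 8  (slack)

Optimal: x1 = 5, x2 = 6
Binding: C3, C4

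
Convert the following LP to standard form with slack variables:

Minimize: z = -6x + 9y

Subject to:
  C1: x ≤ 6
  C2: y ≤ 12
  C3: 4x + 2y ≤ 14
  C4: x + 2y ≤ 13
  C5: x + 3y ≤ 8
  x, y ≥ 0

min z = -6x + 9y

s.t.
  x + s1 = 6
  y + s2 = 12
  4x + 2y + s3 = 14
  x + 2y + s4 = 13
  x + 3y + s5 = 8
  x, y, s1, s2, s3, s4, s5 ≥ 0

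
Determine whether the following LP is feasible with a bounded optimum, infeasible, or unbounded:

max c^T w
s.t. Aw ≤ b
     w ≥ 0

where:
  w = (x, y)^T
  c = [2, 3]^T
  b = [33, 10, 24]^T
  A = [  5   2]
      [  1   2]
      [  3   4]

Feasible with a bounded optimal solution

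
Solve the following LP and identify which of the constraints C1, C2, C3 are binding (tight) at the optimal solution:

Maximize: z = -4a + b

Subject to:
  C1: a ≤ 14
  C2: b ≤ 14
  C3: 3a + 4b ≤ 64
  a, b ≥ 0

At a = 0, b = 14, compute slack b - a·x for each constraint:
  C1: 14 − 0 = 14  (slack)
  C2: 14 − 14 = 0  (binding)
  C3: 64 − 56 = 8  (slack)

Optimal: a = 0, b = 14
Binding: C2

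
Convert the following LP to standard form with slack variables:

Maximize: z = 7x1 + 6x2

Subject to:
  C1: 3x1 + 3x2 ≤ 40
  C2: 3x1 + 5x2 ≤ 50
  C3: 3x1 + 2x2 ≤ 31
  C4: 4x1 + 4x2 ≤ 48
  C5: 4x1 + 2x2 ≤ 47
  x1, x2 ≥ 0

max z = 7x1 + 6x2

s.t.
  3x1 + 3x2 + s1 = 40
  3x1 + 5x2 + s2 = 50
  3x1 + 2x2 + s3 = 31
  4x1 + 4x2 + s4 = 48
  4x1 + 2x2 + s5 = 47
  x1, x2, s1, s2, s3, s4, s5 ≥ 0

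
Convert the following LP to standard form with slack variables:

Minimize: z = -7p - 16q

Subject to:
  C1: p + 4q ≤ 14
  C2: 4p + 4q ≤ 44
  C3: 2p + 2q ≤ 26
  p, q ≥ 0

min z = -7p - 16q

s.t.
  p + 4q + s1 = 14
  4p + 4q + s2 = 44
  2p + 2q + s3 = 26
  p, q, s1, s2, s3 ≥ 0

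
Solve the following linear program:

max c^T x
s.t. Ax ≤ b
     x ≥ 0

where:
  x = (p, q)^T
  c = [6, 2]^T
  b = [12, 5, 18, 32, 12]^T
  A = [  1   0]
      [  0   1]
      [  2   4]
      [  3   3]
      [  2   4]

Evaluate the objective at each vertex of the feasible region:
  z(0, 0) = 0
  z(6, 0) = 36  ←
  z(0, 3) = 6
The maximum is at p = 6, q = 0.

p = 6, q = 0, z = 36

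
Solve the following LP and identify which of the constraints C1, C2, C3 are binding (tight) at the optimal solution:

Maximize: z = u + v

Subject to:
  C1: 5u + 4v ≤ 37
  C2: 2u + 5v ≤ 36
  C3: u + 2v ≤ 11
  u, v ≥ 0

At u = 5, v = 3, compute slack b - a·x for each constraint:
  C1: 37 − 37 = 0  (binding)
  C2: 36 − 25 = 11  (slack)
  C3: 11 − 11 = 0  (binding)

Optimal: u = 5, v = 3
Binding: C1, C3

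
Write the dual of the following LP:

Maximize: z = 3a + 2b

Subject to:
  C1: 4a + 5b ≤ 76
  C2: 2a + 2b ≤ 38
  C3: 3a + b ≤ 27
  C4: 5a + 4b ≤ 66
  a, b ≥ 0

Primal max cᵀx s.t. Ax ≤ b, x ≥ 0  →  Dual min bᵀy s.t. Aᵀy ≥ c, y ≥ 0.

Minimize: z = 76y1 + 38y2 + 27y3 + 66y4

Subject to:
  4y1 + 2y2 + 3y3 + 5y4 ≥ 3
  5y1 + 2y2 + y3 + 4y4 ≥ 2
  y1, y2, y3, y4 ≥ 0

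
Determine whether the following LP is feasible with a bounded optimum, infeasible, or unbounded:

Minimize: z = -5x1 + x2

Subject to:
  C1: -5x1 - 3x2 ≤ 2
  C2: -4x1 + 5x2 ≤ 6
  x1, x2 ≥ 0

Unbounded (objective can decrease without bound)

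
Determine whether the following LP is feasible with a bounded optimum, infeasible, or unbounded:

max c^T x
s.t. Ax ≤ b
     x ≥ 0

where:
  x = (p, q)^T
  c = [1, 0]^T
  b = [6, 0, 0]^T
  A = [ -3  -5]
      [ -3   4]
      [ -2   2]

Unbounded (objective can increase without bound)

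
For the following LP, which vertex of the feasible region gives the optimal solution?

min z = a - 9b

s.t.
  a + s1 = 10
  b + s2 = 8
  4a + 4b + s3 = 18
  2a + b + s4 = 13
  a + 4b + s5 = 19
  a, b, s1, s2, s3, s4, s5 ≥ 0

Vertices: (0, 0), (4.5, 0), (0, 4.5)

Evaluate the objective at each vertex of the feasible region:
  z(0, 0) = 0
  z(4.5, 0) = 4.5
  z(0, 4.5) = -40.5  ←
The minimum is at a = 0, b = 4.5.

(0, 4.5)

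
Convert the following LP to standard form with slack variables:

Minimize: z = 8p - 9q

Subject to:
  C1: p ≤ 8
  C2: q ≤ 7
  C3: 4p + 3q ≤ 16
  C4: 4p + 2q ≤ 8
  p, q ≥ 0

min z = 8p - 9q

s.t.
  p + s1 = 8
  q + s2 = 7
  4p + 3q + s3 = 16
  4p + 2q + s4 = 8
  p, q, s1, s2, s3, s4 ≥ 0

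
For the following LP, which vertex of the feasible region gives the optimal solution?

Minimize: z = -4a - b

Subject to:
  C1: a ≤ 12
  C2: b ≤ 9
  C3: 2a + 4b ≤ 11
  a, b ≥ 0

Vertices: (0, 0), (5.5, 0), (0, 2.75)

Evaluate the objective at each vertex of the feasible region:
  z(0, 0) = 0
  z(5.5, 0) = -22  ←
  z(0, 2.75) = -2.75
The minimum is at a = 5.5, b = 0.

(5.5, 0)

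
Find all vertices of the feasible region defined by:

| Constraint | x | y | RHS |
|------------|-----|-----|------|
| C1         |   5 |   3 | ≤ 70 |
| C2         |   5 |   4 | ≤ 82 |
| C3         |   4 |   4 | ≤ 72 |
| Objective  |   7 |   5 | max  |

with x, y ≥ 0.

(0, 0), (14, 0), (8, 10), (0, 18)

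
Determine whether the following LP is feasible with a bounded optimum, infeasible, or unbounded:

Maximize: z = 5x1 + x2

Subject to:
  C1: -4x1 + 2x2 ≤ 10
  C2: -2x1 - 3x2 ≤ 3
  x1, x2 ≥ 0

Unbounded (objective can increase without bound)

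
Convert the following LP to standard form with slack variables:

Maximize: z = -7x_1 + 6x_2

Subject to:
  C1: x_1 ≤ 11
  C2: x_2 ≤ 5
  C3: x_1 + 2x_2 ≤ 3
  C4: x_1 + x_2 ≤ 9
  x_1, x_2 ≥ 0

max z = -7x_1 + 6x_2

s.t.
  x_1 + s1 = 11
  x_2 + s2 = 5
  x_1 + 2x_2 + s3 = 3
  x_1 + x_2 + s4 = 9
  x_1, x_2, s1, s2, s3, s4 ≥ 0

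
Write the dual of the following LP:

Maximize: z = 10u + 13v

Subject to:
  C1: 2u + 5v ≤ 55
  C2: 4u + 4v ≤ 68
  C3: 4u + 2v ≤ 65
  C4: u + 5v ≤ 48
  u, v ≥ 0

Primal max cᵀx s.t. Ax ≤ b, x ≥ 0  →  Dual min bᵀy s.t. Aᵀy ≥ c, y ≥ 0.

Minimize: z = 55y1 + 68y2 + 65y3 + 48y4

Subject to:
  2y1 + 4y2 + 4y3 + y4 ≥ 10
  5y1 + 4y2 + 2y3 + 5y4 ≥ 13
  y1, y2, y3, y4 ≥ 0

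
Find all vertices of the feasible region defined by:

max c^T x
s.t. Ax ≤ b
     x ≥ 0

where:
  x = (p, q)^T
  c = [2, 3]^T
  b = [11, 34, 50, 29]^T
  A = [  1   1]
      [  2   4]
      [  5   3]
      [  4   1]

(0, 0), (7.25, 0), (6, 5), (5, 6), (0, 8.5)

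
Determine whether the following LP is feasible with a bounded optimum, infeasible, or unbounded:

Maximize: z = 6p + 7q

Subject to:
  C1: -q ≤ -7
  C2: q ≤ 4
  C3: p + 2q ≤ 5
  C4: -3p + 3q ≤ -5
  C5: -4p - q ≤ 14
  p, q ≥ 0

Infeasible (no feasible solution exists)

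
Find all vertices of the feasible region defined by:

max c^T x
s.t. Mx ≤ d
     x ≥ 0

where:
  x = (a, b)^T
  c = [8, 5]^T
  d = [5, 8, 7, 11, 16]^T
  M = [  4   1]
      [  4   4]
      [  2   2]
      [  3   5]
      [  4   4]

(0, 0), (1.25, 0), (1, 1), (0, 2)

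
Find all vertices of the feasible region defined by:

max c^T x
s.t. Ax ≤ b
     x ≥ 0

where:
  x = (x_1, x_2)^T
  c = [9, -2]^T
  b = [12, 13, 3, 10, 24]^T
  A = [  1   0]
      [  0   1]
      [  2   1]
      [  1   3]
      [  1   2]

(0, 0), (1.5, 0), (0, 3)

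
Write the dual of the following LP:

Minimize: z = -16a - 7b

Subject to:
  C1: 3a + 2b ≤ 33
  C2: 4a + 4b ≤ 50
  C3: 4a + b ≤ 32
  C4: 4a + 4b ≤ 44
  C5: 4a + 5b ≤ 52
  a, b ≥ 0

Primal min cᵀx s.t. Ax ≤ b, x ≥ 0  →  Dual max −bᵀy s.t. Aᵀy ≥ −c, y ≥ 0.

Maximize: z = -33y1 - 50y2 - 32y3 - 44y4 - 52y5

Subject to:
  3y1 + 4y2 + 4y3 + 4y4 + 4y5 ≥ 16
  2y1 + 4y2 + y3 + 4y4 + 5y5 ≥ 7
  y1, y2, y3, y4, y5 ≥ 0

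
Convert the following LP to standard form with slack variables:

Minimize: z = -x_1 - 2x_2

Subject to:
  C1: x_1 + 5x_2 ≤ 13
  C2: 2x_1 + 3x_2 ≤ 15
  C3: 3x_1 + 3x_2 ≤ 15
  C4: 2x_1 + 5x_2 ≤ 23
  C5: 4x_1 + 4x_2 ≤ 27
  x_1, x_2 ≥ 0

min z = -x_1 - 2x_2

s.t.
  x_1 + 5x_2 + s1 = 13
  2x_1 + 3x_2 + s2 = 15
  3x_1 + 3x_2 + s3 = 15
  2x_1 + 5x_2 + s4 = 23
  4x_1 + 4x_2 + s5 = 27
  x_1, x_2, s1, s2, s3, s4, s5 ≥ 0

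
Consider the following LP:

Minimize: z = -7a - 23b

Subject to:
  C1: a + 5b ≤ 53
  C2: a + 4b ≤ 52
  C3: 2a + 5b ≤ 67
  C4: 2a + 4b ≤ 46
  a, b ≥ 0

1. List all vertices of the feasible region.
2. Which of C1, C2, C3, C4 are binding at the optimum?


1. (0, 0), (23, 0), (3, 10), (0, 10.6)
2. C1, C4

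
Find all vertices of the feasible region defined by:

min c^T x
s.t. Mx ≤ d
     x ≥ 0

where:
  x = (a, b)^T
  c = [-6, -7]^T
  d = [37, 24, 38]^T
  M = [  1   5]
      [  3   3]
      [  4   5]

(0, 0), (8, 0), (2, 6), (0.3333, 7.333), (0, 7.4)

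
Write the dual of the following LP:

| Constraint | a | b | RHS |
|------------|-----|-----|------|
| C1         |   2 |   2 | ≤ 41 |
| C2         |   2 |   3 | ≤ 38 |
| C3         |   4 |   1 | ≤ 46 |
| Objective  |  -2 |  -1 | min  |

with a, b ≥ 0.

Primal min cᵀx s.t. Ax ≤ b, x ≥ 0  →  Dual max −bᵀy s.t. Aᵀy ≥ −c, y ≥ 0.

Maximize: z = -41y1 - 38y2 - 46y3

Subject to:
  2y1 + 2y2 + 4y3 ≥ 2
  2y1 + 3y2 + y3 ≥ 1
  y1, y2, y3 ≥ 0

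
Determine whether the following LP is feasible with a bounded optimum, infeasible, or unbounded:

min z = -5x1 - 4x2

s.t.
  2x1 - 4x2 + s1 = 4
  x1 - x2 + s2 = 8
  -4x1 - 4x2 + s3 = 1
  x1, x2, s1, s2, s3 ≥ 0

Unbounded (objective can decrease without bound)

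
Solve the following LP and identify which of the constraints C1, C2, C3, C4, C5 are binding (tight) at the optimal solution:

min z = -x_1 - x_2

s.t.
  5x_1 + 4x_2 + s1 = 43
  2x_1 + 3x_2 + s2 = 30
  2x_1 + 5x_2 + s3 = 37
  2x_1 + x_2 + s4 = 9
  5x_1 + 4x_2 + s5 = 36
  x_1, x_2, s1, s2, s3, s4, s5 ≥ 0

At x_1 = 1, x_2 = 7, compute slack b - a·x for each constraint:
  C1: 43 − 33 = 10  (slack)
  C2: 30 − 23 = 7  (slack)
  C3: 37 − 37 = 0  (binding)
  C4: 9 − 9 = 0  (binding)
  C5: 36 − 33 = 3  (slack)

Optimal: x_1 = 1, x_2 = 7
Binding: C3, C4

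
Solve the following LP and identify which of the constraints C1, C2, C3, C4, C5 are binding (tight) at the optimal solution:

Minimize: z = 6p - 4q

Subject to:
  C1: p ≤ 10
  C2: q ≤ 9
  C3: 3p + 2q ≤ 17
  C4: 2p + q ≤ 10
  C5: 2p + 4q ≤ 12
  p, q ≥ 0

At p = 0, q = 3, compute slack b - a·x for each constraint:
  C1: 10 − 0 = 10  (slack)
  C2: 9 − 3 = 6  (slack)
  C3: 17 − 6 = 11  (slack)
  C4: 10 − 3 = 7  (slack)
  C5: 12 − 12 = 0  (binding)

Optimal: p = 0, q = 3
Binding: C5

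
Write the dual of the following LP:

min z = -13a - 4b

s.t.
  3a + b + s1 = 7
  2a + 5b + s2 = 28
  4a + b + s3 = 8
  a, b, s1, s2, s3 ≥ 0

Primal min cᵀx s.t. Ax ≤ b, x ≥ 0  →  Dual max −bᵀy s.t. Aᵀy ≥ −c, y ≥ 0.

Maximize: z = -7y1 - 28y2 - 8y3

Subject to:
  3y1 + 2y2 + 4y3 ≥ 13
  y1 + 5y2 + y3 ≥ 4
  y1, y2, y3 ≥ 0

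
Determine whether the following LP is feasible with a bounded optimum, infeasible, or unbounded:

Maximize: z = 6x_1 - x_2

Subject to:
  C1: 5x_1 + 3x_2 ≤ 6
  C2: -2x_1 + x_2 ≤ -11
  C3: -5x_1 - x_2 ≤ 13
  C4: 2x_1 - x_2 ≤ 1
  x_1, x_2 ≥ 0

Infeasible (no feasible solution exists)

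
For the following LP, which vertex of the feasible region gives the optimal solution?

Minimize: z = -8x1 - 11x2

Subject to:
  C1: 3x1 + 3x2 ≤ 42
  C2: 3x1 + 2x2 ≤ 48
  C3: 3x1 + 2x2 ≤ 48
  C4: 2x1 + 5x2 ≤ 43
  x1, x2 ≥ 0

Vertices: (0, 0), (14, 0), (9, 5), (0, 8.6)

Evaluate the objective at each vertex of the feasible region:
  z(0, 0) = 0
  z(14, 0) = -112
  z(9, 5) = -127  ←
  z(0, 8.6) = -94.6
The minimum is at x1 = 9, x2 = 5.

(9, 5)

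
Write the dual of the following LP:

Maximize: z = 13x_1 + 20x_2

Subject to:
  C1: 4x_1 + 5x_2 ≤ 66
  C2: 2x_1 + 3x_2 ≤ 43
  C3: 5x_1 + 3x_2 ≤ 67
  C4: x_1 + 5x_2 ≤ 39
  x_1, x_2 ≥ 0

Primal max cᵀx s.t. Ax ≤ b, x ≥ 0  →  Dual min bᵀy s.t. Aᵀy ≥ c, y ≥ 0.

Minimize: z = 66y1 + 43y2 + 67y3 + 39y4

Subject to:
  4y1 + 2y2 + 5y3 + y4 ≥ 13
  5y1 + 3y2 + 3y3 + 5y4 ≥ 20
  y1, y2, y3, y4 ≥ 0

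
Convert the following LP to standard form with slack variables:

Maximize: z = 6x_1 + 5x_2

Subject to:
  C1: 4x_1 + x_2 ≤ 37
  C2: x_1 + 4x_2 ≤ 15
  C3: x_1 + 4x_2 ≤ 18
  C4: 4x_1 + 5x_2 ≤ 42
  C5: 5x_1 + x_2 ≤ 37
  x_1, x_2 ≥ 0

max z = 6x_1 + 5x_2

s.t.
  4x_1 + x_2 + s1 = 37
  x_1 + 4x_2 + s2 = 15
  x_1 + 4x_2 + s3 = 18
  4x_1 + 5x_2 + s4 = 42
  5x_1 + x_2 + s5 = 37
  x_1, x_2, s1, s2, s3, s4, s5 ≥ 0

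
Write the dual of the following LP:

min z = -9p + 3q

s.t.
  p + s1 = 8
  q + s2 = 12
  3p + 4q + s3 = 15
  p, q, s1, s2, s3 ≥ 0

Primal min cᵀx s.t. Ax ≤ b, x ≥ 0  →  Dual max −bᵀy s.t. Aᵀy ≥ −c, y ≥ 0.

Maximize: z = -8y1 - 12y2 - 15y3

Subject to:
  y1 + 3y3 ≥ 9
  y2 + 4y3 ≥ -3
  y1, y2, y3 ≥ 0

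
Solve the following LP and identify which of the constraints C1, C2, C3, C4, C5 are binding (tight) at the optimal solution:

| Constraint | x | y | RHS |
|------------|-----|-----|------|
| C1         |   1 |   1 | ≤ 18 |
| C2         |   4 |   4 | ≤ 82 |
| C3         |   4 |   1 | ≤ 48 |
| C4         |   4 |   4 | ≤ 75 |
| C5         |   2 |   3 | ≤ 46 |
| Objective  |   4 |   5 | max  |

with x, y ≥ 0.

At x = 8, y = 10, compute slack b - a·x for each constraint:
  C1: 18 − 18 = 0  (binding)
  C2: 82 − 72 = 10  (slack)
  C3: 48 − 42 = 6  (slack)
  C4: 75 − 72 = 3  (slack)
  C5: 46 − 46 = 0  (binding)

Optimal: x = 8, y = 10
Binding: C1, C5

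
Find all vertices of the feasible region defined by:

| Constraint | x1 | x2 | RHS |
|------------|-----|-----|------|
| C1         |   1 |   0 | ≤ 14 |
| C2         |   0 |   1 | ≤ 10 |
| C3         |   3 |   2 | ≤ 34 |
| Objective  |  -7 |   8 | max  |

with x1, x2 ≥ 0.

(0, 0), (11.33, 0), (4.667, 10), (0, 10)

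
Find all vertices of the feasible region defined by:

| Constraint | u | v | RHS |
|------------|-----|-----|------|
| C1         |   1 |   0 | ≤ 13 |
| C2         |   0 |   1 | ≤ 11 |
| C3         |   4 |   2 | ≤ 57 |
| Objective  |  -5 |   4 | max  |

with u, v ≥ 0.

(0, 0), (13, 0), (13, 2.5), (8.75, 11), (0, 11)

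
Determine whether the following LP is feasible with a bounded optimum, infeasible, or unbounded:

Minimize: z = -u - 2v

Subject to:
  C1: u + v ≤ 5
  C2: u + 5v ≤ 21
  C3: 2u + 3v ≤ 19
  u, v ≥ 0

Feasible with a bounded optimal solution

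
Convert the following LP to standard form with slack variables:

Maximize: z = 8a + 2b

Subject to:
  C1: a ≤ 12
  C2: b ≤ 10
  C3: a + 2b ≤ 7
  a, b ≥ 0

max z = 8a + 2b

s.t.
  a + s1 = 12
  b + s2 = 10
  a + 2b + s3 = 7
  a, b, s1, s2, s3 ≥ 0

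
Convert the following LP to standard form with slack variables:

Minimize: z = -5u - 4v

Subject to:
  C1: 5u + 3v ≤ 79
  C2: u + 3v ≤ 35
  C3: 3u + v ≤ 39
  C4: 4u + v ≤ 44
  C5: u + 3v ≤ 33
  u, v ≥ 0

min z = -5u - 4v

s.t.
  5u + 3v + s1 = 79
  u + 3v + s2 = 35
  3u + v + s3 = 39
  4u + v + s4 = 44
  u + 3v + s5 = 33
  u, v, s1, s2, s3, s4, s5 ≥ 0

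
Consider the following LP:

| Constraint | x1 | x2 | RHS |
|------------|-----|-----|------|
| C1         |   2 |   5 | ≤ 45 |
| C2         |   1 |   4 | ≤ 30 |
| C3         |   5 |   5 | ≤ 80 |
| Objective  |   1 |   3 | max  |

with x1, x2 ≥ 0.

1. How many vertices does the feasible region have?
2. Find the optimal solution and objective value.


1. 5
2. x1 = 10, x2 = 5, z = 25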